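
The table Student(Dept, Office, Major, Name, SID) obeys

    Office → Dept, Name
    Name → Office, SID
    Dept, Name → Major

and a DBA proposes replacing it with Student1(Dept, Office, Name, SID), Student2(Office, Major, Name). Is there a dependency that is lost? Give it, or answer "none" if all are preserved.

none

Office → Dept, Name lies within Student1.
Name → Office, SID lies within Student1.
Dept, Name → Major: restricted closure across fragments reaches Major.
Every dependency is enforceable on the fragments, so the decomposition is dependency-preserving.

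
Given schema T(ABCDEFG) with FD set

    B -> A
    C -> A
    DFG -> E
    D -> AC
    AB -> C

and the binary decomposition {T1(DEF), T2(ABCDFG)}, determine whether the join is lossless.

Common attributes: T1 ∩ T2 = {DF}.
Closure of {DF}: D → AC applies, adding AC. So (DF)⁺ = {ACDF}.
The closure contains neither all of T1 = {DEF} nor all of T2 = {ABCDFG}, so the common attributes are not a superkey of either fragment. The join is lossy.

No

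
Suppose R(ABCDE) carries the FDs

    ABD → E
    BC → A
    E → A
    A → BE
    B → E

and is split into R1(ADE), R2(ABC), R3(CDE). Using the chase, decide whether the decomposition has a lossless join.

Yes

Chase test. Columns are ABCDE; row i has aⱼ where attribute j ∈ Ri, else bᵢⱼ.
Initial tableau (one row per fragment):
  row 1: a1 b12 b13 a4 a5
  row 2: a1 a2 a3 b24 b25
  row 3: b31 b32 a3 a4 a5
Rows 1 and 3 agree on E; apply E→A and equate their A entries.
Rows 1 and 2 agree on A; apply A→BE and equate their BE entries.
Rows 1 and 3 agree on A; apply A→BE and equate their BE entries.
Row 3 is now all distinguished symbols — the join is lossless.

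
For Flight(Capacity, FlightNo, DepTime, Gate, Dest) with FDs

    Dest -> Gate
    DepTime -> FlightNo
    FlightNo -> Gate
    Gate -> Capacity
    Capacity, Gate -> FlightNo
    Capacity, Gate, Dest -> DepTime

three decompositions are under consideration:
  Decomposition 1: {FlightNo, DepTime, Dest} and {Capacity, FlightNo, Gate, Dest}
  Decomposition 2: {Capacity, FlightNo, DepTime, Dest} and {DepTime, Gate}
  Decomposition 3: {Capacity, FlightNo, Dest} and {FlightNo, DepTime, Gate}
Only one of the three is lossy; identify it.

Decomposition 1: common = {FlightNo, Dest}, closure = {Capacity, FlightNo, DepTime, Gate, Dest} → lossless.
Decomposition 2: common = {DepTime}, closure = {Capacity, FlightNo, DepTime, Gate} → lossless.
Decomposition 3: common = {FlightNo}, closure = {Capacity, FlightNo, Gate} → lossy.

Decomposition 3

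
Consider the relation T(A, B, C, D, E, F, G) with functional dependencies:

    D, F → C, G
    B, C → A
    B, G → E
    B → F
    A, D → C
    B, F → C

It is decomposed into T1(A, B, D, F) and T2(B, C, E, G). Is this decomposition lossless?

Common attributes: T1 ∩ T2 = {B}.
Closure of {B}: B → F applies, adding F; B, F → C applies, adding C; B, C → A applies, adding A. So (B)⁺ = {A, B, C, F}.
The closure contains neither all of T1 = {A, B, D, F} nor all of T2 = {B, C, E, G}, so the common attributes are not a superkey of either fragment. The join is lossy.

No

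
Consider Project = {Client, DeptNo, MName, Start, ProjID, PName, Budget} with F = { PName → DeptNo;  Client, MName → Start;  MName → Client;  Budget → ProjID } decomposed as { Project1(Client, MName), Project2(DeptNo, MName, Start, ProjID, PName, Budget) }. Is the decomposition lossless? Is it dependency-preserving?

Lossless test: (MName)⁺ = {Client, MName, Start}, which contains all of one fragment — lossless.
Dependency preservation: Client, MName → Start is not contained in any single fragment, but the restricted closure of its left-hand side across the fragments still reaches the right-hand side; the remaining FDs each lie inside some fragment. All dependencies are preserved.

lossless and dependency-preserving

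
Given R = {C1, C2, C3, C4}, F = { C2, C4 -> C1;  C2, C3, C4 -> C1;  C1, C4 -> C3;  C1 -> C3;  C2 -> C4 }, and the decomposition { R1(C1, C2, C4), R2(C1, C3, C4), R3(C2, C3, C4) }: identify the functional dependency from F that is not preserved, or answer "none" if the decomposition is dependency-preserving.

C2, C4 → C1 lies within R1.
C2, C3, C4 → C1: restricted closure across fragments reaches C1.
C1, C4 → C3 lies within R2.
C1 → C3 lies within R2.
C2 → C4 lies within R1.
Every dependency is enforceable on the fragments, so the decomposition is dependency-preserving.

none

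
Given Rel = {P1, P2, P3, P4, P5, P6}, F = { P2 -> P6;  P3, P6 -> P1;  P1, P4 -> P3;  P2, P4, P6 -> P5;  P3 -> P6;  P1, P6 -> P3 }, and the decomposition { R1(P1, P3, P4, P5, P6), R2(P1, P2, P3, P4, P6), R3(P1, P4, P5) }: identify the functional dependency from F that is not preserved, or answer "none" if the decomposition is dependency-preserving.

P2, P4, P6 -> P5

Check P2, P4, P6 → P5: no single fragment contains all of {P2, P4, P5, P6}, and the restricted closure of {P2, P4, P6} across the fragments never reaches {P5}.
P2 → P6 is preserved.
P3, P6 → P1 is preserved.
P1, P4 → P3 is preserved.
P3 → P6 is preserved.
P1, P6 → P3 is preserved.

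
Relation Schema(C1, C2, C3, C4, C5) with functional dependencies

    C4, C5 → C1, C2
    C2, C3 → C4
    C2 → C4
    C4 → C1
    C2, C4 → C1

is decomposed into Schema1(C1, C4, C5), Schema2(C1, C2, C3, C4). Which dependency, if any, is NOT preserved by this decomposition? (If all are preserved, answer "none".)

C4, C5 → C1, C2

Check C4, C5 → C1, C2: no single fragment contains all of {C1, C2, C4, C5}, and the restricted closure of {C4, C5} across the fragments never reaches {C1, C2}.
C2, C3 → C4 is preserved.
C2 → C4 is preserved.
C4 → C1 is preserved.
C2, C4 → C1 is preserved.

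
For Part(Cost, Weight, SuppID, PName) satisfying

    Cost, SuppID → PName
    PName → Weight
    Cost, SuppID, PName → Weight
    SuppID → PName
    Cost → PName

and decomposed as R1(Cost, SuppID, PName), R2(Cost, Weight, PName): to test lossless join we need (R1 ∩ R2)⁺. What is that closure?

Cost, Weight, PName

R1 ∩ R2 = {Cost, PName}.
PName → Weight applies, adding Weight
Closure: {Cost, Weight, PName}.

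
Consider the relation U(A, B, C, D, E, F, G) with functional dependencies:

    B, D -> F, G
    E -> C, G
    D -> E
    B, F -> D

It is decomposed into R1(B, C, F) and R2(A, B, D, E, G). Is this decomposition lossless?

Common attributes: R1 ∩ R2 = {B}.
No dependency enlarges {B}, so (B)⁺ = {B}.
The closure contains neither all of R1 = {B, C, F} nor all of R2 = {A, B, D, E, G}, so the common attributes are not a superkey of either fragment. The join is lossy.

No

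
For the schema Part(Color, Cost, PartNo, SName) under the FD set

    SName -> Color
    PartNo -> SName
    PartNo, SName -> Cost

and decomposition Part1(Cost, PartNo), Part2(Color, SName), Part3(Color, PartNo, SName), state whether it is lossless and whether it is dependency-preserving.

Lossless test (chase): Rows 1 and 3 agree on PartNo; apply PartNo→SName and equate their SName entries. Rows 1 and 3 agree on PartNo, SName; apply PartNo, SName→Cost and equate their Cost entries. Rows 1 and 2 agree on SName; apply SName→Color and equate their Color entries. Row 1 is now all distinguished symbols — the join is lossless.
Dependency preservation: PartNo, SName → Cost is not contained in any single fragment, but the restricted closure of its left-hand side across the fragments still reaches the right-hand side; the remaining FDs each lie inside some fragment. All dependencies are preserved.

lossless and dependency-preserving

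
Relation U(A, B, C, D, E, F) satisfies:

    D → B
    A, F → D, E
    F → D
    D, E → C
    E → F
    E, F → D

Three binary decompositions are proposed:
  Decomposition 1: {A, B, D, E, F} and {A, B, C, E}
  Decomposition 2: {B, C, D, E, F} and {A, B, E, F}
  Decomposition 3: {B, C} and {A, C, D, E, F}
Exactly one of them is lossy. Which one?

Decomposition 3

Decomposition 1: common = {A, B, E}, closure = {A, B, C, D, E, F} → lossless.
Decomposition 2: common = {B, E, F}, closure = {B, C, D, E, F} → lossless.
Decomposition 3: common = {C}, closure = {C} → lossy.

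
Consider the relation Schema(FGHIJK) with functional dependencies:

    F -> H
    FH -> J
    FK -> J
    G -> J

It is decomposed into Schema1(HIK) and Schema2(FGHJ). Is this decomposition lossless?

Common attributes: Schema1 ∩ Schema2 = {H}.
No dependency enlarges {H}, so (H)⁺ = {H}.
The closure contains neither all of Schema1 = {HIK} nor all of Schema2 = {FGHJ}, so the common attributes are not a superkey of either fragment. The join is lossy.

No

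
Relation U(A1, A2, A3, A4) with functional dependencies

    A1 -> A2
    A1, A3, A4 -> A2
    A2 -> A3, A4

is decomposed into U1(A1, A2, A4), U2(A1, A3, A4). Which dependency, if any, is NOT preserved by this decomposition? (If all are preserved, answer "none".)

A2 -> A3, A4

Check A2 → A3, A4: no single fragment contains all of {A2, A3, A4}, and the restricted closure of {A2} across the fragments never reaches {A3, A4}.
A1 → A2 is preserved.
A1, A3, A4 → A2 is preserved.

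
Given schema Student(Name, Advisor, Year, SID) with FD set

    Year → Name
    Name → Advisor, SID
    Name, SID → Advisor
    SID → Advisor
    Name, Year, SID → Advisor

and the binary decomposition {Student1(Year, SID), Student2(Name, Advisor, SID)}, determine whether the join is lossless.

Common attributes: Student1 ∩ Student2 = {SID}.
Closure of {SID}: SID → Advisor applies, adding Advisor. So (SID)⁺ = {Advisor, SID}.
The closure contains neither all of Student1 = {Year, SID} nor all of Student2 = {Name, Advisor, SID}, so the common attributes are not a superkey of either fragment. The join is lossy.

No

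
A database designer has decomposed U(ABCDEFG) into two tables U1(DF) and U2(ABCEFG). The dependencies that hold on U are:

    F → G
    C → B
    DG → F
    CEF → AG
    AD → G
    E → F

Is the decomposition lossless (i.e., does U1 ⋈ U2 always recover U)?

No

Common attributes: U1 ∩ U2 = {F}.
Closure of {F}: F → G applies, adding G. So (F)⁺ = {FG}.
The closure contains neither all of U1 = {DF} nor all of U2 = {ABCEFG}, so the common attributes are not a superkey of either fragment. The join is lossy.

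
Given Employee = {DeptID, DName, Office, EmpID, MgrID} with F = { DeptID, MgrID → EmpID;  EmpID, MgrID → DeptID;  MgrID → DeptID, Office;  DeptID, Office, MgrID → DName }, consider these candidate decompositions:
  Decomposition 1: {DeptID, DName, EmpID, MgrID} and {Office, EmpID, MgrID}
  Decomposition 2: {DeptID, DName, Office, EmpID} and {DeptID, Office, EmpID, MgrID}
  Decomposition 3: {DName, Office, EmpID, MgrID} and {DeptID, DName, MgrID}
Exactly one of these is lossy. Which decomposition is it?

Decomposition 1: common = {EmpID, MgrID}, closure = {DeptID, DName, Office, EmpID, MgrID} → lossless.
Decomposition 2: common = {DeptID, Office, EmpID}, closure = {DeptID, Office, EmpID} → lossy.
Decomposition 3: common = {DName, MgrID}, closure = {DeptID, DName, Office, EmpID, MgrID} → lossless.

Decomposition 2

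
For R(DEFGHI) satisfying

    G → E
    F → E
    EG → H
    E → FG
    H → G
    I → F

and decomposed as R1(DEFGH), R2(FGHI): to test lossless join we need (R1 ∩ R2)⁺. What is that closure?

R1 ∩ R2 = {FGH}.
G → E applies, adding E
Closure: {EFGH}.

EFGH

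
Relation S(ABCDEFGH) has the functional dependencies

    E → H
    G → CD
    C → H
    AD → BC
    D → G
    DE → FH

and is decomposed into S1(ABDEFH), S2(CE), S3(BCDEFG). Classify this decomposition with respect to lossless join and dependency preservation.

Lossless test (chase): Rows 1 and 2 agree on E; apply E→H and equate their H entries. Rows 1 and 3 agree on E; apply E→H and equate their H entries. Rows 1 and 3 agree on D; apply D→G and equate their G entries. Rows 1 and 3 agree on G; apply G→CD and equate their CD entries. Row 1 is now all distinguished symbols — the join is lossless.
Dependency preservation: the restricted closure of {C} across the fragments never reaches {H}, so C → H cannot be enforced without a join — not preserved.

lossless but not dependency-preserving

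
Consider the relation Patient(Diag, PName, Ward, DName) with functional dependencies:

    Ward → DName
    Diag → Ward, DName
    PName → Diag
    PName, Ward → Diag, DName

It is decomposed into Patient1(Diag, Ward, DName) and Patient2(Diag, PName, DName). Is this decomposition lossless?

Common attributes: Patient1 ∩ Patient2 = {Diag, DName}.
Closure of {Diag, DName}: Diag → Ward, DName applies, adding Ward. So (Diag, DName)⁺ = {Diag, Ward, DName}.
This closure contains every attribute of Patient1, so Patient1 ∩ Patient2 → Patient1. The join is lossless.

Yes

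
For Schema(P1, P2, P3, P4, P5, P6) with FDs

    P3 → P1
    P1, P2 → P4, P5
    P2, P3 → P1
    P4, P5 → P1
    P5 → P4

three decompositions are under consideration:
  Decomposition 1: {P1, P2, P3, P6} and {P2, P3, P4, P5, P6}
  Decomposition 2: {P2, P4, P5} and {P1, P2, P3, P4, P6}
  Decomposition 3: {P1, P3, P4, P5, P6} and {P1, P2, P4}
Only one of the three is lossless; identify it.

Decomposition 1

Decomposition 1: common = {P2, P3, P6}, closure = {P1, P2, P3, P4, P5, P6} → lossless.
Decomposition 2: common = {P2, P4}, closure = {P2, P4} → lossy.
Decomposition 3: common = {P1, P4}, closure = {P1, P4} → lossy.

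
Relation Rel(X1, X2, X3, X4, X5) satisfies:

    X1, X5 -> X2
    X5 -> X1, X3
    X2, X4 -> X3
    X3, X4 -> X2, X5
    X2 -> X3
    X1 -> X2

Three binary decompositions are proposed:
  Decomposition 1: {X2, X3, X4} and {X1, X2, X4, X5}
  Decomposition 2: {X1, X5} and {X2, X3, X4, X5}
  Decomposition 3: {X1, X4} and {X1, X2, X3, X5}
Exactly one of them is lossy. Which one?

Decomposition 3

Decomposition 1: common = {X2, X4}, closure = {X1, X2, X3, X4, X5} → lossless.
Decomposition 2: common = {X5}, closure = {X1, X2, X3, X5} → lossless.
Decomposition 3: common = {X1}, closure = {X1, X2, X3} → lossy.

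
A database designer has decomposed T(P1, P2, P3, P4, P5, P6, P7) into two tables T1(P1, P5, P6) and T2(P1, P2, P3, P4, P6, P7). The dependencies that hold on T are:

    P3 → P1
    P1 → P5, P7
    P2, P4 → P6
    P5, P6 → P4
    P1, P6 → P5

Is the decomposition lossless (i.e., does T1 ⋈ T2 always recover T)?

Yes

Common attributes: T1 ∩ T2 = {P1, P6}.
Closure of {P1, P6}: P1 → P5, P7 applies, adding P5, P7; P5, P6 → P4 applies, adding P4. So (P1, P6)⁺ = {P1, P4, P5, P6, P7}.
This closure contains every attribute of T1, so T1 ∩ T2 → T1. The join is lossless.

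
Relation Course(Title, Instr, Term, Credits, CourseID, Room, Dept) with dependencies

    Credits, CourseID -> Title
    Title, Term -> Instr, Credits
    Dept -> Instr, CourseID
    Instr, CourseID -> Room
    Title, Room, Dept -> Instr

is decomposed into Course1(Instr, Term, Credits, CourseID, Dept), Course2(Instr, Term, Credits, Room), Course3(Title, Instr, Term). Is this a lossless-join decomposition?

No

Chase test. Columns are Title, Instr, Term, Credits, CourseID, Room, Dept; row i has aⱼ where attribute j ∈ Coursei, else bᵢⱼ.
Initial tableau (one row per fragment):
  row 1: b11 a2 a3 a4 a5 b16 a7
  row 2: b21 a2 a3 a4 b25 a6 b27
  row 3: a1 a2 a3 b34 b35 b36 b37
No row becomes fully distinguished — the join is lossy.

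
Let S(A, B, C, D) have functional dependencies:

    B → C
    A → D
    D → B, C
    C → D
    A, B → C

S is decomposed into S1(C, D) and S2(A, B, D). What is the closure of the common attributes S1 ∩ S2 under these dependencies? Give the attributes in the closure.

S1 ∩ S2 = {D}.
D → B, C applies, adding B, C
Closure: {B, C, D}.

B, C, D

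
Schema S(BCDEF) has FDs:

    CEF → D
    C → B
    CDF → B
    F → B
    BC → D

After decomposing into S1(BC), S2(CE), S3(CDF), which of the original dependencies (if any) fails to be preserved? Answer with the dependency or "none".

F → B

Check F → B: no single fragment contains all of {BF}, and the restricted closure of {F} across the fragments never reaches {B}.
CEF → D is preserved.
C → B is preserved.
CDF → B is preserved.
BC → D is preserved.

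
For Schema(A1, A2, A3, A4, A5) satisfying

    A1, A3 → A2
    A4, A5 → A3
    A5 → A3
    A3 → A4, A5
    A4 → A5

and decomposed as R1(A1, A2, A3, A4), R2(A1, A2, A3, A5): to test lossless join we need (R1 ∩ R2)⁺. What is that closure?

A1, A2, A3, A4, A5

R1 ∩ R2 = {A1, A2, A3}.
A3 → A4, A5 applies, adding A4, A5
Closure: {A1, A2, A3, A4, A5}.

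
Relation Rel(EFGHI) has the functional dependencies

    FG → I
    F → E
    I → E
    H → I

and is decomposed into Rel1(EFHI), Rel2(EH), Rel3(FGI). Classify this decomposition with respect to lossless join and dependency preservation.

lossy but dependency-preserving

Lossless test (chase): Rows 1 and 3 agree on F; apply F→E and equate their E entries. Rows 1 and 2 agree on H; apply H→I and equate their I entries. No row becomes fully distinguished — the join is lossy.
Dependency preservation: every FD's attributes lie within a single fragment, so each can be enforced locally — preserved.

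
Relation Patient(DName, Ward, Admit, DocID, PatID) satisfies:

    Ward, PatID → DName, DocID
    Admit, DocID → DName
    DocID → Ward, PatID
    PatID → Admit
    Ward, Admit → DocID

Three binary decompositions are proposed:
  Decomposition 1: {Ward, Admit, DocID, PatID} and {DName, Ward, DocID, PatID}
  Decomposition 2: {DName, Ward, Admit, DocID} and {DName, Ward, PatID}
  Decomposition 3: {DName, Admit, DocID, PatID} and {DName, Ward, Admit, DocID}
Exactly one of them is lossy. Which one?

Decomposition 1: common = {Ward, DocID, PatID}, closure = {DName, Ward, Admit, DocID, PatID} → lossless.
Decomposition 2: common = {DName, Ward}, closure = {DName, Ward} → lossy.
Decomposition 3: common = {DName, Admit, DocID}, closure = {DName, Ward, Admit, DocID, PatID} → lossless.

Decomposition 2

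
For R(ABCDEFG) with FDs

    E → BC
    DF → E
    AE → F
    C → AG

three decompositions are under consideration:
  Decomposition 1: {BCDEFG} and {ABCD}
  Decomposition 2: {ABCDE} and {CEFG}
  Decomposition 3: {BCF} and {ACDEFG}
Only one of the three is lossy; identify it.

Decomposition 3

Decomposition 1: common = {BCD}, closure = {ABCDG} → lossless.
Decomposition 2: common = {CE}, closure = {ABCEFG} → lossless.
Decomposition 3: common = {CF}, closure = {ACFG} → lossy.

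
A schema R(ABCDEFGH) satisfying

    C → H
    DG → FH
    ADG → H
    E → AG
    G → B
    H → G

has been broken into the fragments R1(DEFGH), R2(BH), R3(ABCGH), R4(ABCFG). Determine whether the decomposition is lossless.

No

Chase test. Columns are ABCDEFGH; row i has aⱼ where attribute j ∈ Ri, else bᵢⱼ.
Initial tableau (one row per fragment):
  row 1: b11 b12 b13 a4 a5 a6 a7 a8
  row 2: b21 a2 b23 b24 b25 b26 b27 a8
  row 3: a1 a2 a3 b34 b35 b36 a7 a8
  row 4: a1 a2 a3 b44 b45 a6 a7 b48
Rows 3 and 4 agree on C; apply C→H and equate their H entries.
Rows 1 and 3 agree on G; apply G→B and equate their B entries.
Rows 1 and 2 agree on H; apply H→G and equate their G entries.
No row becomes fully distinguished — the join is lossy.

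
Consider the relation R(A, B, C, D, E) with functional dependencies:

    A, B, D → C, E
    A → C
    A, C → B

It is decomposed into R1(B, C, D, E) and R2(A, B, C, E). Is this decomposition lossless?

Common attributes: R1 ∩ R2 = {B, C, E}.
No dependency enlarges {B, C, E}, so (B, C, E)⁺ = {B, C, E}.
The closure contains neither all of R1 = {B, C, D, E} nor all of R2 = {A, B, C, E}, so the common attributes are not a superkey of either fragment. The join is lossy.

No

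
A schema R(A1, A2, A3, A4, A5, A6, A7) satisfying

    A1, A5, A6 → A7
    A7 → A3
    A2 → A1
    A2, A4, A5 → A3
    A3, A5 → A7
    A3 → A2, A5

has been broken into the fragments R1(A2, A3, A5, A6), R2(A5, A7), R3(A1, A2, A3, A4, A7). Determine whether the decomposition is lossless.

Chase test. Columns are A1, A2, A3, A4, A5, A6, A7; row i has aⱼ where attribute j ∈ Ri, else bᵢⱼ.
Initial tableau (one row per fragment):
  row 1: b11 a2 a3 b14 a5 a6 b17
  row 2: b21 b22 b23 b24 a5 b26 a7
  row 3: a1 a2 a3 a4 b35 b36 a7
Rows 2 and 3 agree on A7; apply A7→A3 and equate their A3 entries.
Rows 1 and 3 agree on A2; apply A2→A1 and equate their A1 entries.
Rows 1 and 2 agree on A3, A5; apply A3, A5→A7 and equate their A7 entries.
Rows 1 and 2 agree on A3; apply A3→A2, A5 and equate their A2, A5 entries.
Rows 1 and 3 agree on A3; apply A3→A2, A5 and equate their A2, A5 entries.
Rows 1 and 2 agree on A2; apply A2→A1 and equate their A1 entries.
No row becomes fully distinguished — the join is lossy.

No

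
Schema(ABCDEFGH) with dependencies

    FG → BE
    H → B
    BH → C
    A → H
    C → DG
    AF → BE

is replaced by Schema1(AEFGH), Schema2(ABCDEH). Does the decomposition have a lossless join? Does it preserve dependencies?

lossless but not dependency-preserving

Lossless test: (AEH)⁺ = {ABCDEGH}, which contains all of one fragment — lossless.
Dependency preservation: the restricted closure of {FG} across the fragments never reaches {BE}, so FG → BE cannot be enforced without a join — not preserved.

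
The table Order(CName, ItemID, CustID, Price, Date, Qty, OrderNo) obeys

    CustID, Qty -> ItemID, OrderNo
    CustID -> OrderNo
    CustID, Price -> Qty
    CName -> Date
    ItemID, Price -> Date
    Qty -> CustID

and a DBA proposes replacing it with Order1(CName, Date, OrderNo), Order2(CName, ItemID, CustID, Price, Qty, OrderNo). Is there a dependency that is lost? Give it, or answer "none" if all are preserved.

Check ItemID, Price → Date: no single fragment contains all of {ItemID, Price, Date}, and the restricted closure of {ItemID, Price} across the fragments never reaches {Date}.
CustID, Qty → ItemID, OrderNo is preserved.
CustID → OrderNo is preserved.
CustID, Price → Qty is preserved.
CName → Date is preserved.
Qty → CustID is preserved.

ItemID, Price -> Date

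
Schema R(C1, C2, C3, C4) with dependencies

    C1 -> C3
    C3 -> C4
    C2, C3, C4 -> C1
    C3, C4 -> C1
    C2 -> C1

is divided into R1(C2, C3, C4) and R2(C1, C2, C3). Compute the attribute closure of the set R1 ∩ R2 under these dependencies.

C1, C2, C3, C4

R1 ∩ R2 = {C2, C3}.
C3 → C4 applies, adding C4
C2, C3, C4 → C1 applies, adding C1
Closure: {C1, C2, C3, C4}.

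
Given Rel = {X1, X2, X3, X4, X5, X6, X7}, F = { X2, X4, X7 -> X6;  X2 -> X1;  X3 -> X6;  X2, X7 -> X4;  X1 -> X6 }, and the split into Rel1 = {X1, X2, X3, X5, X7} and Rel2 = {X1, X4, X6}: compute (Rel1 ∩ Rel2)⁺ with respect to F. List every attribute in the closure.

Rel1 ∩ Rel2 = {X1}.
X1 → X6 applies, adding X6
Closure: {X1, X6}.

X1, X6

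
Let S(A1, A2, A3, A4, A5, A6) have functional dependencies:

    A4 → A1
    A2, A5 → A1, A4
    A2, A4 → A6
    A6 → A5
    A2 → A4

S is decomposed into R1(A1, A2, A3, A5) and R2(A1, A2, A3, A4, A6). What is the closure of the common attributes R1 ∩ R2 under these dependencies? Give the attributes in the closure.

A1, A2, A3, A4, A5, A6

R1 ∩ R2 = {A1, A2, A3}.
A2 → A4 applies, adding A4
A2, A4 → A6 applies, adding A6
A6 → A5 applies, adding A5
Closure: {A1, A2, A3, A4, A5, A6}.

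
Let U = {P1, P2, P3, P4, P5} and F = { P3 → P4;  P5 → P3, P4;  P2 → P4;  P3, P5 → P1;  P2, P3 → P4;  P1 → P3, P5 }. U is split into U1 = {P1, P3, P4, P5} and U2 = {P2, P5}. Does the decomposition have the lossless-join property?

Common attributes: U1 ∩ U2 = {P5}.
Closure of {P5}: P5 → P3, P4 applies, adding P3, P4; P3, P5 → P1 applies, adding P1. So (P5)⁺ = {P1, P3, P4, P5}.
This closure contains every attribute of U1, so U1 ∩ U2 → U1. The join is lossless.

Yes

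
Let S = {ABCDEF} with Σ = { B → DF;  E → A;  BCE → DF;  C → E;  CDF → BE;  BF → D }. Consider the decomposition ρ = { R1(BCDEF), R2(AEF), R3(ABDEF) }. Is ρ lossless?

Yes

Chase test. Columns are ABCDEF; row i has aⱼ where attribute j ∈ Ri, else bᵢⱼ.
Initial tableau (one row per fragment):
  row 1: b11 a2 a3 a4 a5 a6
  row 2: a1 b22 b23 b24 a5 a6
  row 3: a1 a2 b33 a4 a5 a6
Rows 1 and 2 agree on E; apply E→A and equate their A entries.
Row 1 is now all distinguished symbols — the join is lossless.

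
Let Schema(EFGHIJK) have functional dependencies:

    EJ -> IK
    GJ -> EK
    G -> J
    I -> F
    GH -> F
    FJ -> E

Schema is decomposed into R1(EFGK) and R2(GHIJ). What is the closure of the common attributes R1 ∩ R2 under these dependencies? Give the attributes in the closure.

R1 ∩ R2 = {G}.
G → J applies, adding J
GJ → EK applies, adding EK
EJ → IK applies, adding I
I → F applies, adding F
Closure: {EFGIJK}.

EFGIJK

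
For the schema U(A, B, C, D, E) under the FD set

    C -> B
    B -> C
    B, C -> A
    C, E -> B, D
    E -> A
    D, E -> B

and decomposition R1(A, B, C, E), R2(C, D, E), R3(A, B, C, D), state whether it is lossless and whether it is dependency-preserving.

lossless and dependency-preserving

Lossless test (chase): Rows 1 and 2 agree on C; apply C→B and equate their B entries. Rows 1 and 2 agree on B, C; apply B, C→A and equate their A entries. Rows 1 and 2 agree on C, E; apply C, E→B, D and equate their B, D entries. Row 1 is now all distinguished symbols — the join is lossless.
Dependency preservation: C, E → B, D; D, E → B are not contained in any single fragment, but the restricted closure of each left-hand side across the fragments still reaches the right-hand side; the remaining FDs each lie inside some fragment. All dependencies are preserved.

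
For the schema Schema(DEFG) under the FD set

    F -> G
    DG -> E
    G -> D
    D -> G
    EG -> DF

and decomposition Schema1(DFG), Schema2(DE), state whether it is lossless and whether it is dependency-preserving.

lossless and dependency-preserving

Lossless test: (D)⁺ = {DEFG}, which contains all of one fragment — lossless.
Dependency preservation: DG → E; EG → DF are not contained in any single fragment, but the restricted closure of each left-hand side across the fragments still reaches the right-hand side; the remaining FDs each lie inside some fragment. All dependencies are preserved.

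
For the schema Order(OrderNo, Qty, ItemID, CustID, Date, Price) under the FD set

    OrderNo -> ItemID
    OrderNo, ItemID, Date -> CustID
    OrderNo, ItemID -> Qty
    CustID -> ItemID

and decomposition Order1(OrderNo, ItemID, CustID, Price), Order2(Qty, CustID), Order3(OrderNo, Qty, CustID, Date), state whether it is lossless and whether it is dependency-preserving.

Lossless test (chase): Rows 1 and 3 agree on OrderNo; apply OrderNo→ItemID and equate their ItemID entries. Rows 1 and 3 agree on OrderNo, ItemID; apply OrderNo, ItemID→Qty and equate their Qty entries. Rows 1 and 2 agree on CustID; apply CustID→ItemID and equate their ItemID entries. No row becomes fully distinguished — the join is lossy.
Dependency preservation: OrderNo, ItemID, Date → CustID; OrderNo, ItemID → Qty are not contained in any single fragment, but the restricted closure of each left-hand side across the fragments still reaches the right-hand side; the remaining FDs each lie inside some fragment. All dependencies are preserved.

lossy but dependency-preserving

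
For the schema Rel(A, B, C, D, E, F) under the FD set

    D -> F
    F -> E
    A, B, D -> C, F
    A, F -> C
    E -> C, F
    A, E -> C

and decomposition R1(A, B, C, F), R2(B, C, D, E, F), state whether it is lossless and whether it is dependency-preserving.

Lossless test: (B, C, F)⁺ = {B, C, E, F}, which is a superkey of neither fragment — lossy.
Dependency preservation: A, B, D → C, F; A, E → C are not contained in any single fragment, but the restricted closure of each left-hand side across the fragments still reaches the right-hand side; the remaining FDs each lie inside some fragment. All dependencies are preserved.

lossy but dependency-preserving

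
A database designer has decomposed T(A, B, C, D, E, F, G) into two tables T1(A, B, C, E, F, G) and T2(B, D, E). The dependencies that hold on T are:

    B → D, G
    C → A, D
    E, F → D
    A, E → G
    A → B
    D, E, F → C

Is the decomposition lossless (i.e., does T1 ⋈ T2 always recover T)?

Yes

Common attributes: T1 ∩ T2 = {B, E}.
Closure of {B, E}: B → D, G applies, adding D, G. So (B, E)⁺ = {B, D, E, G}.
This closure contains every attribute of T2, so T1 ∩ T2 → T2. The join is lossless.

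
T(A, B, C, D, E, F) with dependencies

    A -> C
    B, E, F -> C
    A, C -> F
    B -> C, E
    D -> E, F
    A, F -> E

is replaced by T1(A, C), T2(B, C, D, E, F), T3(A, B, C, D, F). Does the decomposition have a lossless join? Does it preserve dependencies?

lossless but not dependency-preserving

Lossless test (chase): Rows 1 and 3 agree on A, C; apply A, C→F and equate their F entries. Rows 2 and 3 agree on B; apply B→C, E and equate their C, E entries. Rows 1 and 3 agree on A, F; apply A, F→E and equate their E entries. Row 3 is now all distinguished symbols — the join is lossless.
Dependency preservation: the restricted closure of {A, F} across the fragments never reaches {E}, so A, F → E cannot be enforced without a join — not preserved.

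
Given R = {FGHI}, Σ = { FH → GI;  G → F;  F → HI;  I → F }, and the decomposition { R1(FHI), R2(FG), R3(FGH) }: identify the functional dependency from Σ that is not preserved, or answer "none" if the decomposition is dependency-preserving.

none

FH → GI: restricted closure across fragments reaches GI.
G → F lies within R2.
F → HI lies within R1.
I → F lies within R1.
Every dependency is enforceable on the fragments, so the decomposition is dependency-preserving.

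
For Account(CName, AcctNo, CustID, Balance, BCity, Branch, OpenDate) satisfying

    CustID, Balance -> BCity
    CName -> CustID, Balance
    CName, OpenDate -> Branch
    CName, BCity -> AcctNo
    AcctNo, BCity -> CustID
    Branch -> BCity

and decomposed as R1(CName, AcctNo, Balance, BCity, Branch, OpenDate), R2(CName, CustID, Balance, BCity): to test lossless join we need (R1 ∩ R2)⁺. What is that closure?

R1 ∩ R2 = {CName, Balance, BCity}.
CName → CustID, Balance applies, adding CustID
CName, BCity → AcctNo applies, adding AcctNo
Closure: {CName, AcctNo, CustID, Balance, BCity}.

CName, AcctNo, CustID, Balance, BCity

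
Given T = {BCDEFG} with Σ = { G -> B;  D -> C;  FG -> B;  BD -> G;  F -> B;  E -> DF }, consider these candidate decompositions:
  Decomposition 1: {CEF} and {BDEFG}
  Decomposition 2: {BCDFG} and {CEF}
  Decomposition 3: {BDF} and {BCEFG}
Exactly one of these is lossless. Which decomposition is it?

Decomposition 1: common = {EF}, closure = {BCDEFG} → lossless.
Decomposition 2: common = {CF}, closure = {BCF} → lossy.
Decomposition 3: common = {BF}, closure = {BF} → lossy.

Decomposition 1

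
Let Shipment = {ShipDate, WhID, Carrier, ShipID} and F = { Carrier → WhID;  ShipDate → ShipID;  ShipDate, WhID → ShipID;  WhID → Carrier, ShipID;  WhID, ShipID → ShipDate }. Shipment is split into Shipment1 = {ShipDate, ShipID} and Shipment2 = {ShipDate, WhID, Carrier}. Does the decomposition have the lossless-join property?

Yes

Common attributes: Shipment1 ∩ Shipment2 = {ShipDate}.
Closure of {ShipDate}: ShipDate → ShipID applies, adding ShipID. So (ShipDate)⁺ = {ShipDate, ShipID}.
This closure contains every attribute of Shipment1, so Shipment1 ∩ Shipment2 → Shipment1. The join is lossless.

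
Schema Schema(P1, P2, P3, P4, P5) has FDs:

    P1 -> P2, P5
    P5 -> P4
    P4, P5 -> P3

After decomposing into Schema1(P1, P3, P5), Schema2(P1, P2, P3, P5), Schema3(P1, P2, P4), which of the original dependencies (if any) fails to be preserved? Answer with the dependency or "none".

P5 -> P4

Check P5 → P4: no single fragment contains all of {P4, P5}, and the restricted closure of {P5} across the fragments never reaches {P4}.
P1 → P2, P5 is preserved.
P4, P5 → P3 is preserved.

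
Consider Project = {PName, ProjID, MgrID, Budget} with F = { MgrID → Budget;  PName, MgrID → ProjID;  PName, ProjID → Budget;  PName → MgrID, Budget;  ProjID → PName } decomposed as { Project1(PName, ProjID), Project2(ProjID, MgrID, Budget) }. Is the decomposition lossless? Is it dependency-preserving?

lossless and dependency-preserving

Lossless test: (ProjID)⁺ = {PName, ProjID, MgrID, Budget}, which contains all of one fragment — lossless.
Dependency preservation: PName, MgrID → ProjID; PName, ProjID → Budget; PName → MgrID, Budget are not contained in any single fragment, but the restricted closure of each left-hand side across the fragments still reaches the right-hand side; the remaining FDs each lie inside some fragment. All dependencies are preserved.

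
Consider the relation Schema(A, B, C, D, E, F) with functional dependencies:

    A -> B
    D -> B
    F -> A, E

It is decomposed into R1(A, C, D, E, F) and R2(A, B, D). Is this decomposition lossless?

Yes

Common attributes: R1 ∩ R2 = {A, D}.
Closure of {A, D}: A → B applies, adding B. So (A, D)⁺ = {A, B, D}.
This closure contains every attribute of R2, so R1 ∩ R2 → R2. The join is lossless.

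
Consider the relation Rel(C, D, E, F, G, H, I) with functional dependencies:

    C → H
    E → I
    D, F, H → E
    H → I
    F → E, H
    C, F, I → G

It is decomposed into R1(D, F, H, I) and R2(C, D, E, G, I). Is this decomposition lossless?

No

Common attributes: R1 ∩ R2 = {D, I}.
No dependency enlarges {D, I}, so (D, I)⁺ = {D, I}.
The closure contains neither all of R1 = {D, F, H, I} nor all of R2 = {C, D, E, G, I}, so the common attributes are not a superkey of either fragment. The join is lossy.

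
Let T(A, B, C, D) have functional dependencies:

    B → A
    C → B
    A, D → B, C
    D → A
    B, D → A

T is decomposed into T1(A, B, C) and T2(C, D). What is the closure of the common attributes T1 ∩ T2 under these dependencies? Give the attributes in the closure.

A, B, C

T1 ∩ T2 = {C}.
C → B applies, adding B
B → A applies, adding A
Closure: {A, B, C}.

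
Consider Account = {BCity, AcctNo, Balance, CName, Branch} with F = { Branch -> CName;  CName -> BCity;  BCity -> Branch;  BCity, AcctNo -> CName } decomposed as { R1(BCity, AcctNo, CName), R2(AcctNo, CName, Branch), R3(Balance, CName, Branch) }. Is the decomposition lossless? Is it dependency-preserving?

Lossless test (chase): Rows 1 and 2 agree on CName; apply CName→BCity and equate their BCity entries. Rows 1 and 3 agree on CName; apply CName→BCity and equate their BCity entries. Rows 1 and 2 agree on BCity; apply BCity→Branch and equate their Branch entries. No row becomes fully distinguished — the join is lossy.
Dependency preservation: BCity → Branch is not contained in any single fragment, but the restricted closure of its left-hand side across the fragments still reaches the right-hand side; the remaining FDs each lie inside some fragment. All dependencies are preserved.

lossy but dependency-preserving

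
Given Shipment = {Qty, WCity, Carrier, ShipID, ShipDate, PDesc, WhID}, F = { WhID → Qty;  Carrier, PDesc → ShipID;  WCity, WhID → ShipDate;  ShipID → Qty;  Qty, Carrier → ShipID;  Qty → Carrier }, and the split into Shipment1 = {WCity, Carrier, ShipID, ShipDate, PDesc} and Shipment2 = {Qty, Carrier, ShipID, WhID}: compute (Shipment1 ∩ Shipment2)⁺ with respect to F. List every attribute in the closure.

Qty, Carrier, ShipID

Shipment1 ∩ Shipment2 = {Carrier, ShipID}.
ShipID → Qty applies, adding Qty
Closure: {Qty, Carrier, ShipID}.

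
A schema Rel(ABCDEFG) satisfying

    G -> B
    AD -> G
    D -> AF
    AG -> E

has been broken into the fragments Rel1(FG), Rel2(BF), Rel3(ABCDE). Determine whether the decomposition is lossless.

No

Chase test. Columns are ABCDEFG; row i has aⱼ where attribute j ∈ Reli, else bᵢⱼ.
Initial tableau (one row per fragment):
  row 1: b11 b12 b13 b14 b15 a6 a7
  row 2: b21 a2 b23 b24 b25 a6 b27
  row 3: a1 a2 a3 a4 a5 b36 b37
No row becomes fully distinguished — the join is lossy.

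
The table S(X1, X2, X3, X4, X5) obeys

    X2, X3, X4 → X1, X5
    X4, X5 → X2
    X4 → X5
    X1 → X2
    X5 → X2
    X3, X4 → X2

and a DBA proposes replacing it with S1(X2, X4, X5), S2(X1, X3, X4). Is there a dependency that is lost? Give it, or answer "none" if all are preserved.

X1 → X2

Check X1 → X2: no single fragment contains all of {X1, X2}, and the restricted closure of {X1} across the fragments never reaches {X2}.
X2, X3, X4 → X1, X5 is preserved.
X4, X5 → X2 is preserved.
X4 → X5 is preserved.
X5 → X2 is preserved.
X3, X4 → X2 is preserved.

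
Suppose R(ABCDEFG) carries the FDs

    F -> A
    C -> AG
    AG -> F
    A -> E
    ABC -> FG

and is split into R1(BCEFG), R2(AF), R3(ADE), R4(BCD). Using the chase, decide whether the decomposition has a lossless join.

Yes

Chase test. Columns are ABCDEFG; row i has aⱼ where attribute j ∈ Ri, else bᵢⱼ.
Initial tableau (one row per fragment):
  row 1: b11 a2 a3 b14 a5 a6 a7
  row 2: a1 b22 b23 b24 b25 a6 b27
  row 3: a1 b32 b33 a4 a5 b36 b37
  row 4: b41 a2 a3 a4 b45 b46 b47
Rows 1 and 2 agree on F; apply F→A and equate their A entries.
Rows 1 and 4 agree on C; apply C→AG and equate their AG entries.
Rows 1 and 4 agree on AG; apply AG→F and equate their F entries.
Rows 1 and 2 agree on A; apply A→E and equate their E entries.
Rows 1 and 4 agree on A; apply A→E and equate their E entries.
Row 4 is now all distinguished symbols — the join is lossless.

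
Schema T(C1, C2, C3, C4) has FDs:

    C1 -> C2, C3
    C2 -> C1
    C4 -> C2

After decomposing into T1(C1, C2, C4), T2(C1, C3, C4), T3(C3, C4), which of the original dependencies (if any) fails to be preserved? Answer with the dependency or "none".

C1 → C2, C3: restricted closure across fragments reaches C2, C3.
C2 → C1 lies within T1.
C4 → C2 lies within T1.
Every dependency is enforceable on the fragments, so the decomposition is dependency-preserving.

none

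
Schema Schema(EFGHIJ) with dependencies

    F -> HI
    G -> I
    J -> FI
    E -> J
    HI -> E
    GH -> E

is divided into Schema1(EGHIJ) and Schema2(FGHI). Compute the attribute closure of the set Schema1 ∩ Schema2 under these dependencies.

EFGHIJ

Schema1 ∩ Schema2 = {GHI}.
HI → E applies, adding E
E → J applies, adding J
J → FI applies, adding F
Closure: {EFGHIJ}.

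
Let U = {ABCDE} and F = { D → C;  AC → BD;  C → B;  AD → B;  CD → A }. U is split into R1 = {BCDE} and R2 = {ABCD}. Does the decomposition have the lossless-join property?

Common attributes: R1 ∩ R2 = {BCD}.
Closure of {BCD}: CD → A applies, adding A. So (BCD)⁺ = {ABCD}.
This closure contains every attribute of R2, so R1 ∩ R2 → R2. The join is lossless.

Yes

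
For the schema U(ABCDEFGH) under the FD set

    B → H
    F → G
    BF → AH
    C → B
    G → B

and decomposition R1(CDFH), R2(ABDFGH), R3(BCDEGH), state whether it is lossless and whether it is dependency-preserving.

Lossless test (chase): Rows 1 and 2 agree on F; apply F→G and equate their G entries. Rows 1 and 3 agree on C; apply C→B and equate their B entries. Rows 1 and 2 agree on BF; apply BF→AH and equate their AH entries. No row becomes fully distinguished — the join is lossy.
Dependency preservation: every FD's attributes lie within a single fragment, so each can be enforced locally — preserved.

lossy but dependency-preserving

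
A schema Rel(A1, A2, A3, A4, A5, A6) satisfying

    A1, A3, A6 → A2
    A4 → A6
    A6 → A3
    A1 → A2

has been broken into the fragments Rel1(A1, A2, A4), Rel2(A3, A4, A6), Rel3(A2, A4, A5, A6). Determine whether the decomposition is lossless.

No

Chase test. Columns are A1, A2, A3, A4, A5, A6; row i has aⱼ where attribute j ∈ Reli, else bᵢⱼ.
Initial tableau (one row per fragment):
  row 1: a1 a2 b13 a4 b15 b16
  row 2: b21 b22 a3 a4 b25 a6
  row 3: b31 a2 b33 a4 a5 a6
Rows 1 and 2 agree on A4; apply A4→A6 and equate their A6 entries.
Rows 1 and 2 agree on A6; apply A6→A3 and equate their A3 entries.
Rows 1 and 3 agree on A6; apply A6→A3 and equate their A3 entries.
No row becomes fully distinguished — the join is lossy.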